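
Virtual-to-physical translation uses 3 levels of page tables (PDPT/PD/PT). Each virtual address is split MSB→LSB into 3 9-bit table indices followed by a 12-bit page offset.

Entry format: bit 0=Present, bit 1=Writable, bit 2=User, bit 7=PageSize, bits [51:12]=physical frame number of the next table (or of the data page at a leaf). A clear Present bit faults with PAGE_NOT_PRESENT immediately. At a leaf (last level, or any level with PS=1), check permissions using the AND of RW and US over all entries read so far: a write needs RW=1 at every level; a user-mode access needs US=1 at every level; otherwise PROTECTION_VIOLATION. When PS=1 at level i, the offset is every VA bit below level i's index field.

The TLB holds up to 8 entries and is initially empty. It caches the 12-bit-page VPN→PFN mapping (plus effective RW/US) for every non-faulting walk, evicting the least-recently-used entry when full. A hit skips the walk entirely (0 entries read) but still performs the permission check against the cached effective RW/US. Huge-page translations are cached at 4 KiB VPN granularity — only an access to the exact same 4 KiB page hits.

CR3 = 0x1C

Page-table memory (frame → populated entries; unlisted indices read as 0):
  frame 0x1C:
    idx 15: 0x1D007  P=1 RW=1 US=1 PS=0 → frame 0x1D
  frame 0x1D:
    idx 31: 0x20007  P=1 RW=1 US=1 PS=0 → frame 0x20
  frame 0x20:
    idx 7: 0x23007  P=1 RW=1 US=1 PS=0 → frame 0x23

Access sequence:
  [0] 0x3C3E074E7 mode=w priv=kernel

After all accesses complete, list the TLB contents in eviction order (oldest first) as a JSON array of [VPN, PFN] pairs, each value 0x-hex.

Trace:
#0 VA=0x3C3E074E7 (w,kernel):
  L0: frame=0x1C idx=15 entry=0x1D007 [P=1 RW=1 US=1 PS=0]
  L1: frame=0x1D idx=31 entry=0x20007 [P=1 RW=1 US=1 PS=0]
  L2: frame=0x20 idx=7 entry=0x23007 [P=1 RW=1 US=1 PS=0]
  ✓ 0x234E7  — 3 lookups

TLB: [["0x3C3E07", "0x23"]]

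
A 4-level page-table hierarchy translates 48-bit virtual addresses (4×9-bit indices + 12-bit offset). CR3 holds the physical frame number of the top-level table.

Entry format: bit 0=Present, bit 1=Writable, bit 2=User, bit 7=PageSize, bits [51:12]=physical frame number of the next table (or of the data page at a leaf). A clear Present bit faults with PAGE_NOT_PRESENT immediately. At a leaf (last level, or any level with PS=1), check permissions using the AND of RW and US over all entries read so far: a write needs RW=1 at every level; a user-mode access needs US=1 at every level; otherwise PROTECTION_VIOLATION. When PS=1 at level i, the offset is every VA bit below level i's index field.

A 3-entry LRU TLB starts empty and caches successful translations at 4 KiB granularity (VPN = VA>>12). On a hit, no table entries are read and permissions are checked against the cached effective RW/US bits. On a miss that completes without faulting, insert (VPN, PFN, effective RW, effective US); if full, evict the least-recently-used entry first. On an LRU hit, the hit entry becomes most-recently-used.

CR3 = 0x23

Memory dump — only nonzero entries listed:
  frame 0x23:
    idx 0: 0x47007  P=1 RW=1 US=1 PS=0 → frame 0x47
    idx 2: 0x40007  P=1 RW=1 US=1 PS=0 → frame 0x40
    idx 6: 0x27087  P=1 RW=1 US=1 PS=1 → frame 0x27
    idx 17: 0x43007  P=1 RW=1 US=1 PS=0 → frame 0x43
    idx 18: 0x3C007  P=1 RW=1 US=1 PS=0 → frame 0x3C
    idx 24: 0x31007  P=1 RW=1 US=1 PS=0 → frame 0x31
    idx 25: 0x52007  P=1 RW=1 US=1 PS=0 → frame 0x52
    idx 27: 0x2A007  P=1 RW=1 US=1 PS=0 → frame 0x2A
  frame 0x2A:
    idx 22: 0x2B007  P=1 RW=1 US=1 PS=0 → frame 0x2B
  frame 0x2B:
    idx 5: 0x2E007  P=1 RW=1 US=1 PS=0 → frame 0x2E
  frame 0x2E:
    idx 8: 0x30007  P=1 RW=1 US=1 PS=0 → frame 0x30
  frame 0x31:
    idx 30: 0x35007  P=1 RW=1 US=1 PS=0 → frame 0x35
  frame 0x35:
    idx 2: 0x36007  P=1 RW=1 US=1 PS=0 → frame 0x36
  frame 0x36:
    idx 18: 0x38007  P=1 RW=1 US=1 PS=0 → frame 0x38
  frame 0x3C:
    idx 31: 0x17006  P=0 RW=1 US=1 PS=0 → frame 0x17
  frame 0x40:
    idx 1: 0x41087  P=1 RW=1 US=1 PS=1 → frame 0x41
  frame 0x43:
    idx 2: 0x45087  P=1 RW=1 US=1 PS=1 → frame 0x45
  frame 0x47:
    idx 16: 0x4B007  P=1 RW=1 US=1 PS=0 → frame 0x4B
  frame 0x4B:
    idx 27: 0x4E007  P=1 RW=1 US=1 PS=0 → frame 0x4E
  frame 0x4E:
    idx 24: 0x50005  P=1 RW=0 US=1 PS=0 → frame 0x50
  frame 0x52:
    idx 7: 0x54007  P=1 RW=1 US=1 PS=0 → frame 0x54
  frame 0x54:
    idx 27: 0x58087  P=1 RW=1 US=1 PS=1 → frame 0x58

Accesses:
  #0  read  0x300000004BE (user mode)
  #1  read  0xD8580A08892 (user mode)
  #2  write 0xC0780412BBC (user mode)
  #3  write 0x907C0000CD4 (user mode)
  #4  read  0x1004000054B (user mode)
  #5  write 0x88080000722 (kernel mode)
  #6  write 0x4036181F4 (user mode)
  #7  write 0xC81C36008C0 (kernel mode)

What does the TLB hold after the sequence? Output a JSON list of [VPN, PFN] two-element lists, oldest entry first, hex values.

Per-access translation:
#0 VA=0x300000004BE (r,user):
  lvl0: tbl 0x23, slot 6 ⇒ 0x27087 (P1/RW1/US1/PS1)
  ✓ 0x274BE (huge @L0)  — 1 lookups
#1 VA=0xD8580A08892 (r,user):
  lvl0: tbl 0x23, slot 27 ⇒ 0x2A007 (P1/RW1/US1/PS0)
  lvl1: tbl 0x2A, slot 22 ⇒ 0x2B007 (P1/RW1/US1/PS0)
  lvl2: tbl 0x2B, slot 5 ⇒ 0x2E007 (P1/RW1/US1/PS0)
  lvl3: tbl 0x2E, slot 8 ⇒ 0x30007 (P1/RW1/US1/PS0)
  ✓ 0x30892  — 4 lookups
#2 VA=0xC0780412BBC (w,user):
  lvl0: tbl 0x23, slot 24 ⇒ 0x31007 (P1/RW1/US1/PS0)
  lvl1: tbl 0x31, slot 30 ⇒ 0x35007 (P1/RW1/US1/PS0)
  lvl2: tbl 0x35, slot 2 ⇒ 0x36007 (P1/RW1/US1/PS0)
  lvl3: tbl 0x36, slot 18 ⇒ 0x38007 (P1/RW1/US1/PS0)
  ✓ 0x38BBC  — 4 lookups
#3 VA=0x907C0000CD4 (w,user):
  lvl0: tbl 0x23, slot 18 ⇒ 0x3C007 (P1/RW1/US1/PS0)
  lvl1: tbl 0x3C, slot 31 ⇒ 0x17006 (P0/RW1/US1/PS0)
  ✗ PAGE_NOT_PRESENT  [2 reads]
#4 VA=0x1004000054B (r,user):
  lvl0: tbl 0x23, slot 2 ⇒ 0x40007 (P1/RW1/US1/PS0)
  lvl1: tbl 0x40, slot 1 ⇒ 0x41087 (P1/RW1/US1/PS1)
  ✓ 0x4154B (huge @L1)  — 2 lookups
#5 VA=0x88080000722 (w,kernel):
  lvl0: tbl 0x23, slot 17 ⇒ 0x43007 (P1/RW1/US1/PS0)
  lvl1: tbl 0x43, slot 2 ⇒ 0x45087 (P1/RW1/US1/PS1)
  ✓ 0x45722 (huge @L1)  — 2 lookups
#6 VA=0x4036181F4 (w,user):
  lvl0: tbl 0x23, slot 0 ⇒ 0x47007 (P1/RW1/US1/PS0)
  lvl1: tbl 0x47, slot 16 ⇒ 0x4B007 (P1/RW1/US1/PS0)
  lvl2: tbl 0x4B, slot 27 ⇒ 0x4E007 (P1/RW1/US1/PS0)
  lvl3: tbl 0x4E, slot 24 ⇒ 0x50005 (P1/RW0/US1/PS0)
  ✗ PROTECTION_VIOLATION  [4 reads]
#7 VA=0xC81C36008C0 (w,kernel):
  lvl0: tbl 0x23, slot 25 ⇒ 0x52007 (P1/RW1/US1/PS0)
  lvl1: tbl 0x52, slot 7 ⇒ 0x54007 (P1/RW1/US1/PS0)
  lvl2: tbl 0x54, slot 27 ⇒ 0x58087 (P1/RW1/US1/PS1)
  ✓ 0x588C0 (huge @L2)  — 3 lookups

TLB: [["0x10040000", "0x41"], ["0x88080000", "0x45"], ["0xC81C3600", "0x58"]]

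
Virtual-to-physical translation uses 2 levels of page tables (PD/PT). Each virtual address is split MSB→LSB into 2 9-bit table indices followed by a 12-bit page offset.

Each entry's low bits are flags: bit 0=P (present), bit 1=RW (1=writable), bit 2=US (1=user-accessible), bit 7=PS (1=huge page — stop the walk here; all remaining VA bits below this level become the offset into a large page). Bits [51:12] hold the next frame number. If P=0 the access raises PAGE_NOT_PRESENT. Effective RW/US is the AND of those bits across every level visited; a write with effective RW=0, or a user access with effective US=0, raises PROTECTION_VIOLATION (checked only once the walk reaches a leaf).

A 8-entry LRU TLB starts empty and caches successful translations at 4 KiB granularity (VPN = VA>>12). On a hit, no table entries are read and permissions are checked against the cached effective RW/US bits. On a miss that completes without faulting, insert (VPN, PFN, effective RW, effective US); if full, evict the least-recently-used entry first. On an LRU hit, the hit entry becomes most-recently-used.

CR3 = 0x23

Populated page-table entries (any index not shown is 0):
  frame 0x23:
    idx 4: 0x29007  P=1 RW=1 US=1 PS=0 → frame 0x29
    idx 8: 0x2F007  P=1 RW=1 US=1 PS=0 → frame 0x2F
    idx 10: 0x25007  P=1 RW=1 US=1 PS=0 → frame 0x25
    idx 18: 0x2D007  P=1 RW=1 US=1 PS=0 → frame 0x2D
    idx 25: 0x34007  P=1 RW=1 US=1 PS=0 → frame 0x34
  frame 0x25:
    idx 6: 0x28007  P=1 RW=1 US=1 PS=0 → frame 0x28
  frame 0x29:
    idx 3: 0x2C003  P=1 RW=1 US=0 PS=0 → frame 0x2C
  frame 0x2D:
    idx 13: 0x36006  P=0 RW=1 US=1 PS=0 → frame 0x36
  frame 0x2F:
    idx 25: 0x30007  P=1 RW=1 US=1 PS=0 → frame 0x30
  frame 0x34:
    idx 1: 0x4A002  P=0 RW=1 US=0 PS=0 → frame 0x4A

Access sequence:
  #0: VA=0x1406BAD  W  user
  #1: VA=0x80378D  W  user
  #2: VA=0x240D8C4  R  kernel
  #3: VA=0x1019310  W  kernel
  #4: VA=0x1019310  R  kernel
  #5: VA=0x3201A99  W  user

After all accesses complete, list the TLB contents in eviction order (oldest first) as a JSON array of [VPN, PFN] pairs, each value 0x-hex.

Trace:
#0 VA=0x1406BAD (w,user):
  [0] read 0x23 idx=10: raw=0x25007 flags P=1 W=1 U=1 S=0
  [1] read 0x25 idx=6: raw=0x28007 flags P=1 W=1 U=1 S=0
  ⇒ phys 0x28BAD  [2 reads]
#1 VA=0x80378D (w,user):
  [0] read 0x23 idx=4: raw=0x29007 flags P=1 W=1 U=1 S=0
  [1] read 0x29 idx=3: raw=0x2C003 flags P=1 W=1 U=0 S=0
  → PROTECTION_VIOLATION  (2 entries read)
#2 VA=0x240D8C4 (r,kernel):
  [0] read 0x23 idx=18: raw=0x2D007 flags P=1 W=1 U=1 S=0
  [1] read 0x2D idx=13: raw=0x36006 flags P=0 W=1 U=1 S=0
  → PAGE_NOT_PRESENT  (2 entries read)
#3 VA=0x1019310 (w,kernel):
  [0] read 0x23 idx=8: raw=0x2F007 flags P=1 W=1 U=1 S=0
  [1] read 0x2F idx=25: raw=0x30007 flags P=1 W=1 U=1 S=0
  ⇒ phys 0x30310  [2 reads]
#4 VA=0x1019310 (r,kernel):
  TLB hit vpn=0x1019 → PA=0x30310
#5 VA=0x3201A99 (w,user):
  [0] read 0x23 idx=25: raw=0x34007 flags P=1 W=1 U=1 S=0
  [1] read 0x34 idx=1: raw=0x4A002 flags P=0 W=1 U=0 S=0
  → PAGE_NOT_PRESENT  (2 entries read)

TLB: [["0x1406", "0x28"], ["0x1019", "0x30"]]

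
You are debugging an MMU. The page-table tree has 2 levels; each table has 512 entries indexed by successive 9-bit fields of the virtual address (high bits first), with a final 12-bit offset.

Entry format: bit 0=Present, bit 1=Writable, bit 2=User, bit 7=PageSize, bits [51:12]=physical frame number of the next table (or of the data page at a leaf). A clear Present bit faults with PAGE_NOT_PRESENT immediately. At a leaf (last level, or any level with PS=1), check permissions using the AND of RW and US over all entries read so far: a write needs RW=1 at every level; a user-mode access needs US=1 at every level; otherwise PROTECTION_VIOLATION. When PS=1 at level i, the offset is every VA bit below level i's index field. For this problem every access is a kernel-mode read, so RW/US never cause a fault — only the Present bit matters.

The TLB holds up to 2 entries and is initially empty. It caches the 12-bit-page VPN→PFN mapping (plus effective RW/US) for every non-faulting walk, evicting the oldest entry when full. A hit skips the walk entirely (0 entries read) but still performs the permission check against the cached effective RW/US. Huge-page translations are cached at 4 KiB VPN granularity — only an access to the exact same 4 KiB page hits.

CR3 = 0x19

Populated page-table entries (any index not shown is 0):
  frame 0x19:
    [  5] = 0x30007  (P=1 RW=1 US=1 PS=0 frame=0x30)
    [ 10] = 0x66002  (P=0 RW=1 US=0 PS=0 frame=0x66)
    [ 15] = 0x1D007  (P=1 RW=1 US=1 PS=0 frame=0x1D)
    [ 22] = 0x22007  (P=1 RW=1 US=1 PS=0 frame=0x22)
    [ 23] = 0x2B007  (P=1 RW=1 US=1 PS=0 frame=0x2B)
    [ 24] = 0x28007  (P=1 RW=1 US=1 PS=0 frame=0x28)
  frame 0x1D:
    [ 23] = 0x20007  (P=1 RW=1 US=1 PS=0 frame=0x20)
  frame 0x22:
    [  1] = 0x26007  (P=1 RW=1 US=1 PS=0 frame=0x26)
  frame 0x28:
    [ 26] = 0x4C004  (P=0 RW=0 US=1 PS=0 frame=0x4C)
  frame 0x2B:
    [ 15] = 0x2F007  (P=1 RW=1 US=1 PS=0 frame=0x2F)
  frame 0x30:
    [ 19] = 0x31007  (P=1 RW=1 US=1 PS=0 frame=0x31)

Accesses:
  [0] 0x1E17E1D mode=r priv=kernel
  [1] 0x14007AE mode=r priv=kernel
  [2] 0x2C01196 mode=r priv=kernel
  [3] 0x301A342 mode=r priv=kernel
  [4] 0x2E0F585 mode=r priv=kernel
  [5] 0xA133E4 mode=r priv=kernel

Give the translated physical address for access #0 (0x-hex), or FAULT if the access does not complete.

Walk each access:
#0 VA=0x1E17E1D (r,kernel):
  L0 @0x19[15] → 0x1D007  P=1,RW=1,US=1,PS=0
  L1 @0x1D[23] → 0x20007  P=1,RW=1,US=1,PS=0
  ⇒ phys 0x20E1D  [2 reads]
#1 VA=0x14007AE (r,kernel):
  L0 @0x19[10] → 0x66002  P=0,RW=1,US=0,PS=0
  → PAGE_NOT_PRESENT  (1 entries read)
#2 VA=0x2C01196 (r,kernel):
  L0 @0x19[22] → 0x22007  P=1,RW=1,US=1,PS=0
  L1 @0x22[1] → 0x26007  P=1,RW=1,US=1,PS=0
  ⇒ phys 0x26196  [2 reads]
#3 VA=0x301A342 (r,kernel):
  L0 @0x19[24] → 0x28007  P=1,RW=1,US=1,PS=0
  L1 @0x28[26] → 0x4C004  P=0,RW=0,US=1,PS=0
  → PAGE_NOT_PRESENT  (2 entries read)
#4 VA=0x2E0F585 (r,kernel):
  L0 @0x19[23] → 0x2B007  P=1,RW=1,US=1,PS=0
  L1 @0x2B[15] → 0x2F007  P=1,RW=1,US=1,PS=0
  ⇒ phys 0x2F585  [2 reads]
#5 VA=0xA133E4 (r,kernel):
  L0 @0x19[5] → 0x30007  P=1,RW=1,US=1,PS=0
  L1 @0x30[19] → 0x31007  P=1,RW=1,US=1,PS=0
  ⇒ phys 0x313E4  [2 reads]

Access #0 PA: 0x20E1D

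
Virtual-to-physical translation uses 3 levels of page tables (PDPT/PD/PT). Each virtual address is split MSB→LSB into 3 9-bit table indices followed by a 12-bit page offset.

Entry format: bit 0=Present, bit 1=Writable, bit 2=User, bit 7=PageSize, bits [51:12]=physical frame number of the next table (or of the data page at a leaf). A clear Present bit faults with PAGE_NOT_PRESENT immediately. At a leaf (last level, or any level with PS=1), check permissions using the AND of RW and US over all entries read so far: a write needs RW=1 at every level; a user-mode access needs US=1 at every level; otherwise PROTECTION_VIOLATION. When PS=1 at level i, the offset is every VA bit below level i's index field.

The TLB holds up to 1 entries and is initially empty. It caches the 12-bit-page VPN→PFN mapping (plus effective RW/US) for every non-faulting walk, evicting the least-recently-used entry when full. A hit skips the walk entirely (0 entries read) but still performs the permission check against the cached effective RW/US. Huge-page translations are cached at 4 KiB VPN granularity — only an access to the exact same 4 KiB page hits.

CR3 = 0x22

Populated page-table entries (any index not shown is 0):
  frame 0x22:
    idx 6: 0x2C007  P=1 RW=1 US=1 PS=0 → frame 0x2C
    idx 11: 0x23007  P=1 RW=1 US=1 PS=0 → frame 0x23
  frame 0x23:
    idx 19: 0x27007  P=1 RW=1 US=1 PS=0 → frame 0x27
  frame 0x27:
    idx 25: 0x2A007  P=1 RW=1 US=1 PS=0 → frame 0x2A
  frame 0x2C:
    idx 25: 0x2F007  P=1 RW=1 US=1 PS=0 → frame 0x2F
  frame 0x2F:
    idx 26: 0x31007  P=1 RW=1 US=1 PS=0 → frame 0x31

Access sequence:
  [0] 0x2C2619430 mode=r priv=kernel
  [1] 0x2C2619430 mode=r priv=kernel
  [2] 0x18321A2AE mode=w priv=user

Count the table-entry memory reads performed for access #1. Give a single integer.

Trace:
#0 VA=0x2C2619430 (r,kernel):
  [0] read 0x22 idx=11: raw=0x23007 flags P=1 W=1 U=1 S=0
  [1] read 0x23 idx=19: raw=0x27007 flags P=1 W=1 U=1 S=0
  [2] read 0x27 idx=25: raw=0x2A007 flags P=1 W=1 U=1 S=0
  ⇒ phys 0x2A430  [3 reads]
#1 VA=0x2C2619430 (r,kernel):
  TLB hit vpn=0x2C2619 → PA=0x2A430
#2 VA=0x18321A2AE (w,user):
  [0] read 0x22 idx=6: raw=0x2C007 flags P=1 W=1 U=1 S=0
  [1] read 0x2C idx=25: raw=0x2F007 flags P=1 W=1 U=1 S=0
  [2] read 0x2F idx=26: raw=0x31007 flags P=1 W=1 U=1 S=0
  ⇒ phys 0x312AE  [3 reads]

Entries read for #1: 0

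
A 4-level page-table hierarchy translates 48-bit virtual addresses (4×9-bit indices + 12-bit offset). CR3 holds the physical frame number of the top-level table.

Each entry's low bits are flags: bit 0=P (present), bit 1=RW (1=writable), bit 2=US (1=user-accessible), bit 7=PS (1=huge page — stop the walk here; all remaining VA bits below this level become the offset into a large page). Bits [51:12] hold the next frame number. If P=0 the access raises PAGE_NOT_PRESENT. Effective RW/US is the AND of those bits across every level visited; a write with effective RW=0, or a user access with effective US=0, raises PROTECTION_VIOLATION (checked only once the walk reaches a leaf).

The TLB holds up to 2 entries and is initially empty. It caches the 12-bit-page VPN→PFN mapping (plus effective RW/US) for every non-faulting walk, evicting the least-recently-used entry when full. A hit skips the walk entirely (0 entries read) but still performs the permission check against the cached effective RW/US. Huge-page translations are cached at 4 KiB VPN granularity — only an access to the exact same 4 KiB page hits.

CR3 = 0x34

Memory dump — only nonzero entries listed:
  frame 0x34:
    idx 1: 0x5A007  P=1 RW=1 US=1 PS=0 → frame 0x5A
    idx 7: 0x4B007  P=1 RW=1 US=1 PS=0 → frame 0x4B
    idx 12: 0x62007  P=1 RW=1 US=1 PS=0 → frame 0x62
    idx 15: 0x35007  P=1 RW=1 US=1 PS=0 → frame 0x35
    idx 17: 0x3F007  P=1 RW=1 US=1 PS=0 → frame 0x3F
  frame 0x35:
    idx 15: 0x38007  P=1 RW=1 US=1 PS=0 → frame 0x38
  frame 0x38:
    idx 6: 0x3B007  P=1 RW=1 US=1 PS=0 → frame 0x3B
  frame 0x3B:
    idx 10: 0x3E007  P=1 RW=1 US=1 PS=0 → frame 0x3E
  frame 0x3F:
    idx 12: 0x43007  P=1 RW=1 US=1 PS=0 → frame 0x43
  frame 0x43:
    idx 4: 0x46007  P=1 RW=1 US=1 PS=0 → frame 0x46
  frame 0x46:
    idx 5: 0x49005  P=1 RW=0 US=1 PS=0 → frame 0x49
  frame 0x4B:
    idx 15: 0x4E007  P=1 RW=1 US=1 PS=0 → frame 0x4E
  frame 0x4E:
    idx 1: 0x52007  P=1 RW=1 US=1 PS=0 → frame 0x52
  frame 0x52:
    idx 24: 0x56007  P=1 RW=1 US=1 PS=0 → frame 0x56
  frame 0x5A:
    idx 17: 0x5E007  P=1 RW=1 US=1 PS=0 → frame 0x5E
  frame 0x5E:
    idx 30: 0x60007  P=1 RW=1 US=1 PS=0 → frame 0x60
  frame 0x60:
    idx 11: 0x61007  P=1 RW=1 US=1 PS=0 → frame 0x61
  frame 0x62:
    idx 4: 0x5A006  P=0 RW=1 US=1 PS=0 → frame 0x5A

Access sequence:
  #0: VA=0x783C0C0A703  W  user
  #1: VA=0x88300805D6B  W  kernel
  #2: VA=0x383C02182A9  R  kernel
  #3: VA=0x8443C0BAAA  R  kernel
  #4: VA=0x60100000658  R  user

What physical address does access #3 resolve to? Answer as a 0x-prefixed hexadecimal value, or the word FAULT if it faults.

Trace:
#0 VA=0x783C0C0A703 (w,user):
  [0] read 0x34 idx=15: raw=0x35007 flags P=1 W=1 U=1 S=0
  [1] read 0x35 idx=15: raw=0x38007 flags P=1 W=1 U=1 S=0
  [2] read 0x38 idx=6: raw=0x3B007 flags P=1 W=1 U=1 S=0
  [3] read 0x3B idx=10: raw=0x3E007 flags P=1 W=1 U=1 S=0
  ✓ 0x3E703  — 4 lookups
#1 VA=0x88300805D6B (w,kernel):
  [0] read 0x34 idx=17: raw=0x3F007 flags P=1 W=1 U=1 S=0
  [1] read 0x3F idx=12: raw=0x43007 flags P=1 W=1 U=1 S=0
  [2] read 0x43 idx=4: raw=0x46007 flags P=1 W=1 U=1 S=0
  [3] read 0x46 idx=5: raw=0x49005 flags P=1 W=0 U=1 S=0
  → PROTECTION_VIOLATION  (4 entries read)
#2 VA=0x383C02182A9 (r,kernel):
  [0] read 0x34 idx=7: raw=0x4B007 flags P=1 W=1 U=1 S=0
  [1] read 0x4B idx=15: raw=0x4E007 flags P=1 W=1 U=1 S=0
  [2] read 0x4E idx=1: raw=0x52007 flags P=1 W=1 U=1 S=0
  [3] read 0x52 idx=24: raw=0x56007 flags P=1 W=1 U=1 S=0
  ✓ 0x562A9  — 4 lookups
#3 VA=0x8443C0BAAA (r,kernel):
  [0] read 0x34 idx=1: raw=0x5A007 flags P=1 W=1 U=1 S=0
  [1] read 0x5A idx=17: raw=0x5E007 flags P=1 W=1 U=1 S=0
  [2] read 0x5E idx=30: raw=0x60007 flags P=1 W=1 U=1 S=0
  [3] read 0x60 idx=11: raw=0x61007 flags P=1 W=1 U=1 S=0
  ✓ 0x61AAA  — 4 lookups
#4 VA=0x60100000658 (r,user):
  [0] read 0x34 idx=12: raw=0x62007 flags P=1 W=1 U=1 S=0
  [1] read 0x62 idx=4: raw=0x5A006 flags P=0 W=1 U=1 S=0
  → PAGE_NOT_PRESENT  (2 entries read)

Access #3 PA: 0x61AAA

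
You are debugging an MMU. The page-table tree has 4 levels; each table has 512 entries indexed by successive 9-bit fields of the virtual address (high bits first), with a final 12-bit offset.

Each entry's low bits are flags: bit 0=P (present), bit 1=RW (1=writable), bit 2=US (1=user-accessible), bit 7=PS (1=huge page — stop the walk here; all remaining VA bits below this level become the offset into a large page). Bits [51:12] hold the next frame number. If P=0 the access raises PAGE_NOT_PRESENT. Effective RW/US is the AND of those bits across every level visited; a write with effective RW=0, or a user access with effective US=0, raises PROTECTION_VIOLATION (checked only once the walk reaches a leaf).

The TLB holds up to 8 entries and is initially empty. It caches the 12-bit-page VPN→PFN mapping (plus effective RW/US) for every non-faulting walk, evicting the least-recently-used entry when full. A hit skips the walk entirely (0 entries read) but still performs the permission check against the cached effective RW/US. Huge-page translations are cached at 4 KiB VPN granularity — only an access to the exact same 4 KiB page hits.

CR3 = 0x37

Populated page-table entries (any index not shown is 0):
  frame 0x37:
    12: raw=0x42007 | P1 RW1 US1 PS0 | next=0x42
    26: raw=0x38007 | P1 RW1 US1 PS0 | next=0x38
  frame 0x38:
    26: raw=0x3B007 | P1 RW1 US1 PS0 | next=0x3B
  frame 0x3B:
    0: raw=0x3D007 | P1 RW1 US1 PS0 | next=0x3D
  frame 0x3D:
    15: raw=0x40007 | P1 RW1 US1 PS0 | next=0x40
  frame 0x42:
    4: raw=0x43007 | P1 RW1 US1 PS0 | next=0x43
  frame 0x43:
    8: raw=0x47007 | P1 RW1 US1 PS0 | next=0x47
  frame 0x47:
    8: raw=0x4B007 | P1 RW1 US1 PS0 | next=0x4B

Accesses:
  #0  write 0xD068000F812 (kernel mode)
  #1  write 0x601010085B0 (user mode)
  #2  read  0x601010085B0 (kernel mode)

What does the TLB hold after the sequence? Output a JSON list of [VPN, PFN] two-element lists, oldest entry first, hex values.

Trace:
#0 VA=0xD068000F812 (w,kernel):
  lvl0: tbl 0x37, slot 26 ⇒ 0x38007 (P1/RW1/US1/PS0)
  lvl1: tbl 0x38, slot 26 ⇒ 0x3B007 (P1/RW1/US1/PS0)
  lvl2: tbl 0x3B, slot 0 ⇒ 0x3D007 (P1/RW1/US1/PS0)
  lvl3: tbl 0x3D, slot 15 ⇒ 0x40007 (P1/RW1/US1/PS0)
  ✓ 0x40812  — 4 lookups
#1 VA=0x601010085B0 (w,user):
  lvl0: tbl 0x37, slot 12 ⇒ 0x42007 (P1/RW1/US1/PS0)
  lvl1: tbl 0x42, slot 4 ⇒ 0x43007 (P1/RW1/US1/PS0)
  lvl2: tbl 0x43, slot 8 ⇒ 0x47007 (P1/RW1/US1/PS0)
  lvl3: tbl 0x47, slot 8 ⇒ 0x4B007 (P1/RW1/US1/PS0)
  ✓ 0x4B5B0  — 4 lookups
#2 VA=0x601010085B0 (r,kernel):
  TLB hit vpn=0x60101008 → PA=0x4B5B0

TLB: [["0xD068000F", "0x40"], ["0x60101008", "0x4B"]]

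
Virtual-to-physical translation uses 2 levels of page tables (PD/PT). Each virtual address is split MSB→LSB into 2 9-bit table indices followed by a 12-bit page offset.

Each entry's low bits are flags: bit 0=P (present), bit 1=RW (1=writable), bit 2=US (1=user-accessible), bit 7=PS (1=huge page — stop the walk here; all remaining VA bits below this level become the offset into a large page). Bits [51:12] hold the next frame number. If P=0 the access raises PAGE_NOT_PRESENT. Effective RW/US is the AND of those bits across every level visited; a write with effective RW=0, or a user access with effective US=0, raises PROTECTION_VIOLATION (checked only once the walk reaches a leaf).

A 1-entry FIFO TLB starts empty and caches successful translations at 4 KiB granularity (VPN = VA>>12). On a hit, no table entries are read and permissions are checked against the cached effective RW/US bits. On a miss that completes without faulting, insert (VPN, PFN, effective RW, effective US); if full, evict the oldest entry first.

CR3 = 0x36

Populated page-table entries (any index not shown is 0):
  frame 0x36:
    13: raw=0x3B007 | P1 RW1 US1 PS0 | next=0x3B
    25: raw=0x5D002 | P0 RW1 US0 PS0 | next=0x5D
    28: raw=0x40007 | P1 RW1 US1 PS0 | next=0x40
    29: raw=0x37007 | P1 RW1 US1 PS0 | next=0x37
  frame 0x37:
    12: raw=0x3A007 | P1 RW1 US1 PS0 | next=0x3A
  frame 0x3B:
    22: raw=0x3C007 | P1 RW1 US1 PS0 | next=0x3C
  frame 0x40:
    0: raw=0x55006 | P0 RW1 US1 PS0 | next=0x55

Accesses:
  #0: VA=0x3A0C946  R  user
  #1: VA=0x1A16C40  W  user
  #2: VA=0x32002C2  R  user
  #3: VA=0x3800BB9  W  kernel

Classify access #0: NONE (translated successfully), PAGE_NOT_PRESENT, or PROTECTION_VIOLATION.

Trace:
#0 VA=0x3A0C946 (r,user):
  L0: frame=0x36 idx=29 entry=0x37007 [P=1 RW=1 US=1 PS=0]
  L1: frame=0x37 idx=12 entry=0x3A007 [P=1 RW=1 US=1 PS=0]
  → PA=0x3A946  (2 entries read)
#1 VA=0x1A16C40 (w,user):
  L0: frame=0x36 idx=13 entry=0x3B007 [P=1 RW=1 US=1 PS=0]
  L1: frame=0x3B idx=22 entry=0x3C007 [P=1 RW=1 US=1 PS=0]
  → PA=0x3CC40  (2 entries read)
#2 VA=0x32002C2 (r,user):
  L0: frame=0x36 idx=25 entry=0x5D002 [P=0 RW=1 US=0 PS=0]
  ⇒ fault: PAGE_NOT_PRESENT  — 1 lookups
#3 VA=0x3800BB9 (w,kernel):
  L0: frame=0x36 idx=28 entry=0x40007 [P=1 RW=1 US=1 PS=0]
  L1: frame=0x40 idx=0 entry=0x55006 [P=0 RW=1 US=1 PS=0]
  ⇒ fault: PAGE_NOT_PRESENT  — 2 lookups

Access #0 fault: NONE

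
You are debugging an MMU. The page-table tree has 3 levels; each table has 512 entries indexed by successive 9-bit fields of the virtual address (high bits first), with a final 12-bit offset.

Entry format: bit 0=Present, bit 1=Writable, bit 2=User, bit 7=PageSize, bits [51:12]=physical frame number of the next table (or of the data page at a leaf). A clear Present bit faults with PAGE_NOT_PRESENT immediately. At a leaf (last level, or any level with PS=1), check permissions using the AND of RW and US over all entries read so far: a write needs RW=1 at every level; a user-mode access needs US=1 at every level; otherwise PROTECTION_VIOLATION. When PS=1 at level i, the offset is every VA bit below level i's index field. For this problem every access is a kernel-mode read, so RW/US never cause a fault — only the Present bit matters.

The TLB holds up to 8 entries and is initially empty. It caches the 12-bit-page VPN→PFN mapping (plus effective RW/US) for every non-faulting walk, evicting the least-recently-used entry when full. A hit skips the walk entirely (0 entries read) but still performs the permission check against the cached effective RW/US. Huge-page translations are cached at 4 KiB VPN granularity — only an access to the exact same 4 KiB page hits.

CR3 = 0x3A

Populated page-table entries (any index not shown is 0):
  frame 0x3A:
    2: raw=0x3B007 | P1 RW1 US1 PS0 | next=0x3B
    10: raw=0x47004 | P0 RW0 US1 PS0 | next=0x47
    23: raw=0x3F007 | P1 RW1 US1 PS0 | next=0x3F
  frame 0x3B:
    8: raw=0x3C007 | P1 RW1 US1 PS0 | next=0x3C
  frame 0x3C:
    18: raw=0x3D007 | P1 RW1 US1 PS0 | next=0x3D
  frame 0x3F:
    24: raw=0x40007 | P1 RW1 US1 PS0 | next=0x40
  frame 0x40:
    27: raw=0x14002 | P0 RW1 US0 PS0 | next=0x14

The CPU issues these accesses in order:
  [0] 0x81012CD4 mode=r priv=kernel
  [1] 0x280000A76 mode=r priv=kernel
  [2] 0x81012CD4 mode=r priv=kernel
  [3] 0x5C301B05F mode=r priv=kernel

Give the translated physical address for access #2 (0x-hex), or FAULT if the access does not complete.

Walk each access:
#0 VA=0x81012CD4 (r,kernel):
  lvl0: tbl 0x3A, slot 2 ⇒ 0x3B007 (P1/RW1/US1/PS0)
  lvl1: tbl 0x3B, slot 8 ⇒ 0x3C007 (P1/RW1/US1/PS0)
  lvl2: tbl 0x3C, slot 18 ⇒ 0x3D007 (P1/RW1/US1/PS0)
  ⇒ phys 0x3DCD4  [3 reads]
#1 VA=0x280000A76 (r,kernel):
  lvl0: tbl 0x3A, slot 10 ⇒ 0x47004 (P0/RW0/US1/PS0)
  → PAGE_NOT_PRESENT  (1 entries read)
#2 VA=0x81012CD4 (r,kernel):
  TLB hit vpn=0x81012 → PA=0x3DCD4
#3 VA=0x5C301B05F (r,kernel):
  lvl0: tbl 0x3A, slot 23 ⇒ 0x3F007 (P1/RW1/US1/PS0)
  lvl1: tbl 0x3F, slot 24 ⇒ 0x40007 (P1/RW1/US1/PS0)
  lvl2: tbl 0x40, slot 27 ⇒ 0x14002 (P0/RW1/US0/PS0)
  → PAGE_NOT_PRESENT  (3 entries read)

Access #2 PA: 0x3DCD4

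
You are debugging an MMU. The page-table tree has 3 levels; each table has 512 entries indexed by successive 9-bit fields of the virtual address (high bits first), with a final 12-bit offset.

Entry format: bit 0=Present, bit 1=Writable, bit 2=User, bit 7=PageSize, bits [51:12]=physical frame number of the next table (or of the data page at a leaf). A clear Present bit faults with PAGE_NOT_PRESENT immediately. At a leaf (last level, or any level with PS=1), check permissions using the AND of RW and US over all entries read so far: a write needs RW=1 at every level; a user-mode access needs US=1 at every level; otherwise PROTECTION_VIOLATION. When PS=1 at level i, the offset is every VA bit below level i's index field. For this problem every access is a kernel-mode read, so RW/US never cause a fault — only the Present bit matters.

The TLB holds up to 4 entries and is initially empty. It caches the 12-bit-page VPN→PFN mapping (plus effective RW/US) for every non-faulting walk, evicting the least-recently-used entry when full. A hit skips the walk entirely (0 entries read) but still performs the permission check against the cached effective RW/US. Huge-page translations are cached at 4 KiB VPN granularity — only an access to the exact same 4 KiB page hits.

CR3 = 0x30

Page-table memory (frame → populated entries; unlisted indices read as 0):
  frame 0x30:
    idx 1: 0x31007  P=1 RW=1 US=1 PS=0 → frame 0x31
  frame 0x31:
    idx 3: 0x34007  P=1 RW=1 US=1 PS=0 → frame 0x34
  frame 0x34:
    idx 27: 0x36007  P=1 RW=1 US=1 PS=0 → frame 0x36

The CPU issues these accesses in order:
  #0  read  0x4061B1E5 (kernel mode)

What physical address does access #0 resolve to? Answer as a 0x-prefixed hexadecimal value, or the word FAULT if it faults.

Walk each access:
#0 VA=0x4061B1E5 (r,kernel):
  lvl0: tbl 0x30, slot 1 ⇒ 0x31007 (P1/RW1/US1/PS0)
  lvl1: tbl 0x31, slot 3 ⇒ 0x34007 (P1/RW1/US1/PS0)
  lvl2: tbl 0x34, slot 27 ⇒ 0x36007 (P1/RW1/US1/PS0)
  → PA=0x361E5  (3 entries read)

Access #0 PA: 0x361E5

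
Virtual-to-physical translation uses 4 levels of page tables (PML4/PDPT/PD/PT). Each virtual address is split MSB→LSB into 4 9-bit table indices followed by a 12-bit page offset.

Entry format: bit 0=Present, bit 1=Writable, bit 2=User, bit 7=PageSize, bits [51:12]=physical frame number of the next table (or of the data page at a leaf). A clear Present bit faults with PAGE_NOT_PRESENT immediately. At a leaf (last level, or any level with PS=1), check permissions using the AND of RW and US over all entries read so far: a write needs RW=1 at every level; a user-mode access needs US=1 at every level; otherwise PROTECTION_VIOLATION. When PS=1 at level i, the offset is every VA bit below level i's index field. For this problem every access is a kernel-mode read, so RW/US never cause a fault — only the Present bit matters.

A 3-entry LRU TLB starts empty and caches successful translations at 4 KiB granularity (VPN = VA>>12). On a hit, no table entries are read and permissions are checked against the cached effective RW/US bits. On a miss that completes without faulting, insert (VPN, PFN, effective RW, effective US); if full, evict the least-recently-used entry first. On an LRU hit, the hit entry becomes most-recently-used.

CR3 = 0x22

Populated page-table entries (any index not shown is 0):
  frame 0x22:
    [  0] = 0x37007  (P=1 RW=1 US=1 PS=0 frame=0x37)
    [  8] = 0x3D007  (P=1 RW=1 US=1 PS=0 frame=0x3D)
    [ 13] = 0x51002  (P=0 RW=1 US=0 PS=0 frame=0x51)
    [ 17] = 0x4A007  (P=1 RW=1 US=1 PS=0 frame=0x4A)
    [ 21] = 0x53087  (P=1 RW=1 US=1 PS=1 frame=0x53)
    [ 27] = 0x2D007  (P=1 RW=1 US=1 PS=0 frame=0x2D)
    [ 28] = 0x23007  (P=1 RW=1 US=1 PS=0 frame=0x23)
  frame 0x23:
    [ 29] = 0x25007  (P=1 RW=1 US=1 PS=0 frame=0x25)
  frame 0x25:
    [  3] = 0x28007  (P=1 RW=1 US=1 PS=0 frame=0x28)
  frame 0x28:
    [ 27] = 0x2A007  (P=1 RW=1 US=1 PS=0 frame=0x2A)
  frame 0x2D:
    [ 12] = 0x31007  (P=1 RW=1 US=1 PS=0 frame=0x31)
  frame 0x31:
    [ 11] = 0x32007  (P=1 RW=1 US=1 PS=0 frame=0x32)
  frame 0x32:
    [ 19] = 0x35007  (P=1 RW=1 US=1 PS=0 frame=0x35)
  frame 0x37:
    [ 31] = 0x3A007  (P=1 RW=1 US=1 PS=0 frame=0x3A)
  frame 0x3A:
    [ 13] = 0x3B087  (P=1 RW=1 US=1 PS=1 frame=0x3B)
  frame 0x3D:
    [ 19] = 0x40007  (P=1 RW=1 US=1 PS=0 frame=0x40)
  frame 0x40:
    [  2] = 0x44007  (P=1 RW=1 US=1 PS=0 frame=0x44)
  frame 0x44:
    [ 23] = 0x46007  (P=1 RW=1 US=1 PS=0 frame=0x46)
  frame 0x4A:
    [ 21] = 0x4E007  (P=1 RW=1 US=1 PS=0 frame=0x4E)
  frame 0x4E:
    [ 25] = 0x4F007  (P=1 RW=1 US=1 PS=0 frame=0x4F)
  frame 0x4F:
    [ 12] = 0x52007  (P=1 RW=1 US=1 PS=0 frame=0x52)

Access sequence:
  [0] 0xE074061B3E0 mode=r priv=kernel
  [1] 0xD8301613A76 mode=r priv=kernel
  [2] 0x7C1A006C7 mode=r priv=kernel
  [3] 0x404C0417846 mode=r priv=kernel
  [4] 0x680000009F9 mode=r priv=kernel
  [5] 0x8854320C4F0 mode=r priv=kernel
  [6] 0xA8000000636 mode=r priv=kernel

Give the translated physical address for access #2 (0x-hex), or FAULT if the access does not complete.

Per-access translation:
#0 VA=0xE074061B3E0 (r,kernel):
  L0 @0x22[28] → 0x23007  P=1,RW=1,US=1,PS=0
  L1 @0x23[29] → 0x25007  P=1,RW=1,US=1,PS=0
  L2 @0x25[3] → 0x28007  P=1,RW=1,US=1,PS=0
  L3 @0x28[27] → 0x2A007  P=1,RW=1,US=1,PS=0
  ⇒ phys 0x2A3E0  [4 reads]
#1 VA=0xD8301613A76 (r,kernel):
  L0 @0x22[27] → 0x2D007  P=1,RW=1,US=1,PS=0
  L1 @0x2D[12] → 0x31007  P=1,RW=1,US=1,PS=0
  L2 @0x31[11] → 0x32007  P=1,RW=1,US=1,PS=0
  L3 @0x32[19] → 0x35007  P=1,RW=1,US=1,PS=0
  ⇒ phys 0x35A76  [4 reads]
#2 VA=0x7C1A006C7 (r,kernel):
  L0 @0x22[0] → 0x37007  P=1,RW=1,US=1,PS=0
  L1 @0x37[31] → 0x3A007  P=1,RW=1,US=1,PS=0
  L2 @0x3A[13] → 0x3B087  P=1,RW=1,US=1,PS=1
  ⇒ phys 0x3B6C7 (huge @L2)  [3 reads]
#3 VA=0x404C0417846 (r,kernel):
  L0 @0x22[8] → 0x3D007  P=1,RW=1,US=1,PS=0
  L1 @0x3D[19] → 0x40007  P=1,RW=1,US=1,PS=0
  L2 @0x40[2] → 0x44007  P=1,RW=1,US=1,PS=0
  L3 @0x44[23] → 0x46007  P=1,RW=1,US=1,PS=0
  ⇒ phys 0x46846  [4 reads]
#4 VA=0x680000009F9 (r,kernel):
  L0 @0x22[13] → 0x51002  P=0,RW=1,US=0,PS=0
  ✗ PAGE_NOT_PRESENT  [1 reads]
#5 VA=0x8854320C4F0 (r,kernel):
  L0 @0x22[17] → 0x4A007  P=1,RW=1,US=1,PS=0
  L1 @0x4A[21] → 0x4E007  P=1,RW=1,US=1,PS=0
  L2 @0x4E[25] → 0x4F007  P=1,RW=1,US=1,PS=0
  L3 @0x4F[12] → 0x52007  P=1,RW=1,US=1,PS=0
  ⇒ phys 0x524F0  [4 reads]
#6 VA=0xA8000000636 (r,kernel):
  L0 @0x22[21] → 0x53087  P=1,RW=1,US=1,PS=1
  ⇒ phys 0x53636 (huge @L0)  [1 reads]

Access #2 PA: 0x3B6C7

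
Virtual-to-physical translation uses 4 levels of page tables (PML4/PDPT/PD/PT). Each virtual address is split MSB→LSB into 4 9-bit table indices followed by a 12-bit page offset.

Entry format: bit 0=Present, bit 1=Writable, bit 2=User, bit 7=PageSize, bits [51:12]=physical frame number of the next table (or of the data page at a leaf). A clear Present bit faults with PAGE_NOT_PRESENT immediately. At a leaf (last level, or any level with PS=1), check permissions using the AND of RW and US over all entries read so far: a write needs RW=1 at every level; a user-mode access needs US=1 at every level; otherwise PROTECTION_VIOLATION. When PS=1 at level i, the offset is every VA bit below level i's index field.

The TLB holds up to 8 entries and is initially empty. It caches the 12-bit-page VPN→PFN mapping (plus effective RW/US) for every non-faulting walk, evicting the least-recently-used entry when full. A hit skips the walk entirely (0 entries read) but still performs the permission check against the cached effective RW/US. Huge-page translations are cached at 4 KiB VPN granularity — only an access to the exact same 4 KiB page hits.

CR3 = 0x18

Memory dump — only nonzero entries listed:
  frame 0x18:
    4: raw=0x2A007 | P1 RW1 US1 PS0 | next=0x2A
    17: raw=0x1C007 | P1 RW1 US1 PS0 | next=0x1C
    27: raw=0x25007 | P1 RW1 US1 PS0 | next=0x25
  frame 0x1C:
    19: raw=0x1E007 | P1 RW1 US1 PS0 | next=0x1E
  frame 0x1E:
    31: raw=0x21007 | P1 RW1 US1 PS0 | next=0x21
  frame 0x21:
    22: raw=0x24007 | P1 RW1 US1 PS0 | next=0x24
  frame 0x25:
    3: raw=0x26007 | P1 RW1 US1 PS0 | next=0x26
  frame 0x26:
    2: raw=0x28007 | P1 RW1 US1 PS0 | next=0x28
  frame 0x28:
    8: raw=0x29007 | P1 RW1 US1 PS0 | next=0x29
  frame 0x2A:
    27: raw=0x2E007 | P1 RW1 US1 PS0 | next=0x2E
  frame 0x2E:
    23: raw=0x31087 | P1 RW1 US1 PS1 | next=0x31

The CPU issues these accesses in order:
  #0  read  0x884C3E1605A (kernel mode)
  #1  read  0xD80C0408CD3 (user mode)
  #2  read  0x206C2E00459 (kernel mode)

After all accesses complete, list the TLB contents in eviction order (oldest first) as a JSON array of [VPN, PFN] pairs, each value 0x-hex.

Per-access translation:
#0 VA=0x884C3E1605A (r,kernel):
  L0 @0x18[17] → 0x1C007  P=1,RW=1,US=1,PS=0
  L1 @0x1C[19] → 0x1E007  P=1,RW=1,US=1,PS=0
  L2 @0x1E[31] → 0x21007  P=1,RW=1,US=1,PS=0
  L3 @0x21[22] → 0x24007  P=1,RW=1,US=1,PS=0
  → PA=0x2405A  (4 entries read)
#1 VA=0xD80C0408CD3 (r,user):
  L0 @0x18[27] → 0x25007  P=1,RW=1,US=1,PS=0
  L1 @0x25[3] → 0x26007  P=1,RW=1,US=1,PS=0
  L2 @0x26[2] → 0x28007  P=1,RW=1,US=1,PS=0
  L3 @0x28[8] → 0x29007  P=1,RW=1,US=1,PS=0
  → PA=0x29CD3  (4 entries read)
#2 VA=0x206C2E00459 (r,kernel):
  L0 @0x18[4] → 0x2A007  P=1,RW=1,US=1,PS=0
  L1 @0x2A[27] → 0x2E007  P=1,RW=1,US=1,PS=0
  L2 @0x2E[23] → 0x31087  P=1,RW=1,US=1,PS=1
  → PA=0x31459 (huge @L2)  (3 entries read)

TLB: [["0x884C3E16", "0x24"], ["0xD80C0408", "0x29"], ["0x206C2E00", "0x31"]]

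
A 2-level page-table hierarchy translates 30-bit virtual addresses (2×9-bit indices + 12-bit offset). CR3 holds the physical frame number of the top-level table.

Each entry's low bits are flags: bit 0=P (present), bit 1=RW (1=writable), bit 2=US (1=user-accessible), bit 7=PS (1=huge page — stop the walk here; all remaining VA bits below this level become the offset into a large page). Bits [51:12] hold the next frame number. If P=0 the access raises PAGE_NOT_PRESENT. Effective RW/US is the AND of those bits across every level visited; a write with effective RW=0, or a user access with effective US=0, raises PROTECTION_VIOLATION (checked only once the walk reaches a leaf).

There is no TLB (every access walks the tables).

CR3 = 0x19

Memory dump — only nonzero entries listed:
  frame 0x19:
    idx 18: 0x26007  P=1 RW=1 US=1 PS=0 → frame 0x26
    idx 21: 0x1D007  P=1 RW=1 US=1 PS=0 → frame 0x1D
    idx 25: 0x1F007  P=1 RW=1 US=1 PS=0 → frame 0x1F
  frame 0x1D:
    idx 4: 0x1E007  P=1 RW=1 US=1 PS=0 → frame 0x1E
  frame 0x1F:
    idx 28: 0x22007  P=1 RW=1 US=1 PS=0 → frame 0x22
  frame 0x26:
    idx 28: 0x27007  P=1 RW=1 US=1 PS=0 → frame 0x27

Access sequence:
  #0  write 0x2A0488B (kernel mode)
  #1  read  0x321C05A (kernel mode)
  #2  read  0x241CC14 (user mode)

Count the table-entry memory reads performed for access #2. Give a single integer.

Per-access translation:
#0 VA=0x2A0488B (w,kernel):
  lvl0: tbl 0x19, slot 21 ⇒ 0x1D007 (P1/RW1/US1/PS0)
  lvl1: tbl 0x1D, slot 4 ⇒ 0x1E007 (P1/RW1/US1/PS0)
  ✓ 0x1E88B  — 2 lookups
#1 VA=0x321C05A (r,kernel):
  lvl0: tbl 0x19, slot 25 ⇒ 0x1F007 (P1/RW1/US1/PS0)
  lvl1: tbl 0x1F, slot 28 ⇒ 0x22007 (P1/RW1/US1/PS0)
  ✓ 0x2205A  — 2 lookups
#2 VA=0x241CC14 (r,user):
  lvl0: tbl 0x19, slot 18 ⇒ 0x26007 (P1/RW1/US1/PS0)
  lvl1: tbl 0x26, slot 28 ⇒ 0x27007 (P1/RW1/US1/PS0)
  ✓ 0x27C14  — 2 lookups

Entries read for #2: 2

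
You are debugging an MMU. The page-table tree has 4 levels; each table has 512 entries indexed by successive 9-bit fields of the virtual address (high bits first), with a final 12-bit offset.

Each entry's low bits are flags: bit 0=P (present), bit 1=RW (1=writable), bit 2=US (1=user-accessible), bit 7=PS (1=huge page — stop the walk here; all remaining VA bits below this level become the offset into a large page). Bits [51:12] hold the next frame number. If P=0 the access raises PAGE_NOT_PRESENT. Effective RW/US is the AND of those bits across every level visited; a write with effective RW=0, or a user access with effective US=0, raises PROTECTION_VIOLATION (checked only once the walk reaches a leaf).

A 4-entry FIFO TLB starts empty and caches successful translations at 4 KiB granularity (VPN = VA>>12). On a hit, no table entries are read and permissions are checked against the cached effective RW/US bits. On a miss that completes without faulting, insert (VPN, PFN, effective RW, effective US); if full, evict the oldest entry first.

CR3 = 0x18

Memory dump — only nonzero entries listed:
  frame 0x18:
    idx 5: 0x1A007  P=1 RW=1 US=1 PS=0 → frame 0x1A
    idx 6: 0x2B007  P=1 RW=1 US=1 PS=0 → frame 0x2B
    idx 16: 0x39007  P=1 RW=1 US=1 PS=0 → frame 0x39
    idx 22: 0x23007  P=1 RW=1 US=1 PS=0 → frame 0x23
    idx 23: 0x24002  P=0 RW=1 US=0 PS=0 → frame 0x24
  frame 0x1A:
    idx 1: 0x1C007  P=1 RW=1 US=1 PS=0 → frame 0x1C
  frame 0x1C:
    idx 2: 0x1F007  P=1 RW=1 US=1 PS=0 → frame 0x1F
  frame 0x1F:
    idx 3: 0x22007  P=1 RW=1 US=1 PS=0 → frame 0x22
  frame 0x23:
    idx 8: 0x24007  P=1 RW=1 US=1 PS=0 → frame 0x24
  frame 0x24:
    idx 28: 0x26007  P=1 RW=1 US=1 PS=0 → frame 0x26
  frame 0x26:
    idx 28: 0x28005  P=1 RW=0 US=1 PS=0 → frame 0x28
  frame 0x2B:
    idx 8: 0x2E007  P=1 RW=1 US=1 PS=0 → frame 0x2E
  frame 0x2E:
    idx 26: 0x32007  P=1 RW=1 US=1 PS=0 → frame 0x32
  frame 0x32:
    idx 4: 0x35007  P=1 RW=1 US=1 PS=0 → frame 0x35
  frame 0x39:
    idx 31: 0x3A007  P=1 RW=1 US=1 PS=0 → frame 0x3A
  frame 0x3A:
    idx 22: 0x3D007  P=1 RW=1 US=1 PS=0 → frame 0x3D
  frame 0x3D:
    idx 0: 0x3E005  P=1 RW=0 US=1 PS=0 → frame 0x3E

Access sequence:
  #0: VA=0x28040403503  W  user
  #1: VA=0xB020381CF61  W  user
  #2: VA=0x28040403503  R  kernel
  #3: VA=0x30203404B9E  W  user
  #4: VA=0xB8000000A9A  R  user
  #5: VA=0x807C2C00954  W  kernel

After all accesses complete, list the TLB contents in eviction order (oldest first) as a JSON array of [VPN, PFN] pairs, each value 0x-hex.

Per-access translation:
#0 VA=0x28040403503 (w,user):
  lvl0: tbl 0x18, slot 5 ⇒ 0x1A007 (P1/RW1/US1/PS0)
  lvl1: tbl 0x1A, slot 1 ⇒ 0x1C007 (P1/RW1/US1/PS0)
  lvl2: tbl 0x1C, slot 2 ⇒ 0x1F007 (P1/RW1/US1/PS0)
  lvl3: tbl 0x1F, slot 3 ⇒ 0x22007 (P1/RW1/US1/PS0)
  ⇒ phys 0x22503  [4 reads]
#1 VA=0xB020381CF61 (w,user):
  lvl0: tbl 0x18, slot 22 ⇒ 0x23007 (P1/RW1/US1/PS0)
  lvl1: tbl 0x23, slot 8 ⇒ 0x24007 (P1/RW1/US1/PS0)
  lvl2: tbl 0x24, slot 28 ⇒ 0x26007 (P1/RW1/US1/PS0)
  lvl3: tbl 0x26, slot 28 ⇒ 0x28005 (P1/RW0/US1/PS0)
  ⇒ fault: PROTECTION_VIOLATION  — 4 lookups
#2 VA=0x28040403503 (r,kernel):
  TLB hit vpn=0x28040403 → PA=0x22503
#3 VA=0x30203404B9E (w,user):
  lvl0: tbl 0x18, slot 6 ⇒ 0x2B007 (P1/RW1/US1/PS0)
  lvl1: tbl 0x2B, slot 8 ⇒ 0x2E007 (P1/RW1/US1/PS0)
  lvl2: tbl 0x2E, slot 26 ⇒ 0x32007 (P1/RW1/US1/PS0)
  lvl3: tbl 0x32, slot 4 ⇒ 0x35007 (P1/RW1/US1/PS0)
  ⇒ phys 0x35B9E  [4 reads]
#4 VA=0xB8000000A9A (r,user):
  lvl0: tbl 0x18, slot 23 ⇒ 0x24002 (P0/RW1/US0/PS0)
  ⇒ fault: PAGE_NOT_PRESENT  — 1 lookups
#5 VA=0x807C2C00954 (w,kernel):
  lvl0: tbl 0x18, slot 16 ⇒ 0x39007 (P1/RW1/US1/PS0)
  lvl1: tbl 0x39, slot 31 ⇒ 0x3A007 (P1/RW1/US1/PS0)
  lvl2: tbl 0x3A, slot 22 ⇒ 0x3D007 (P1/RW1/US1/PS0)
  lvl3: tbl 0x3D, slot 0 ⇒ 0x3E005 (P1/RW0/US1/PS0)
  ⇒ fault: PROTECTION_VIOLATION  — 4 lookups

TLB: [["0x28040403", "0x22"], ["0x30203404", "0x35"]]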